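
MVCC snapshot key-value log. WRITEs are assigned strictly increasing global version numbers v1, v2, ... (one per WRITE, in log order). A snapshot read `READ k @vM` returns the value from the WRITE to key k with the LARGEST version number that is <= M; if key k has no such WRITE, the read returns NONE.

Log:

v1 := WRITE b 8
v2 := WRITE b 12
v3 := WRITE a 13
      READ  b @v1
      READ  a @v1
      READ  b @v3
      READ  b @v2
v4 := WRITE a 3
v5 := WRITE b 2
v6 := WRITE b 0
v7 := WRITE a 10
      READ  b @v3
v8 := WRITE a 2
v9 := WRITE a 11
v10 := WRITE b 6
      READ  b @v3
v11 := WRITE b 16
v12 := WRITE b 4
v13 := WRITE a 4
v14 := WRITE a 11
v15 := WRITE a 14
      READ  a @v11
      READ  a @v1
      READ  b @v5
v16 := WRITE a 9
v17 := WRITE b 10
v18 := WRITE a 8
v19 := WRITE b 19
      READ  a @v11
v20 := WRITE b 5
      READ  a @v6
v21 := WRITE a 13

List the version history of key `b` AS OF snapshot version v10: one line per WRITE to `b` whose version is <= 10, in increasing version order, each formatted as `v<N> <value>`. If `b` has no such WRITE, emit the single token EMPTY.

Scan writes for key=b with version <= 10:
  v1 WRITE b 8 -> keep
  v2 WRITE b 12 -> keep
  v3 WRITE a 13 -> skip
  v4 WRITE a 3 -> skip
  v5 WRITE b 2 -> keep
  v6 WRITE b 0 -> keep
  v7 WRITE a 10 -> skip
  v8 WRITE a 2 -> skip
  v9 WRITE a 11 -> skip
  v10 WRITE b 6 -> keep
  v11 WRITE b 16 -> drop (> snap)
  v12 WRITE b 4 -> drop (> snap)
  v13 WRITE a 4 -> skip
  v14 WRITE a 11 -> skip
  v15 WRITE a 14 -> skip
  v16 WRITE a 9 -> skip
  v17 WRITE b 10 -> drop (> snap)
  v18 WRITE a 8 -> skip
  v19 WRITE b 19 -> drop (> snap)
  v20 WRITE b 5 -> drop (> snap)
  v21 WRITE a 13 -> skip
Collected: [(1, 8), (2, 12), (5, 2), (6, 0), (10, 6)]

Answer: v1 8
v2 12
v5 2
v6 0
v10 6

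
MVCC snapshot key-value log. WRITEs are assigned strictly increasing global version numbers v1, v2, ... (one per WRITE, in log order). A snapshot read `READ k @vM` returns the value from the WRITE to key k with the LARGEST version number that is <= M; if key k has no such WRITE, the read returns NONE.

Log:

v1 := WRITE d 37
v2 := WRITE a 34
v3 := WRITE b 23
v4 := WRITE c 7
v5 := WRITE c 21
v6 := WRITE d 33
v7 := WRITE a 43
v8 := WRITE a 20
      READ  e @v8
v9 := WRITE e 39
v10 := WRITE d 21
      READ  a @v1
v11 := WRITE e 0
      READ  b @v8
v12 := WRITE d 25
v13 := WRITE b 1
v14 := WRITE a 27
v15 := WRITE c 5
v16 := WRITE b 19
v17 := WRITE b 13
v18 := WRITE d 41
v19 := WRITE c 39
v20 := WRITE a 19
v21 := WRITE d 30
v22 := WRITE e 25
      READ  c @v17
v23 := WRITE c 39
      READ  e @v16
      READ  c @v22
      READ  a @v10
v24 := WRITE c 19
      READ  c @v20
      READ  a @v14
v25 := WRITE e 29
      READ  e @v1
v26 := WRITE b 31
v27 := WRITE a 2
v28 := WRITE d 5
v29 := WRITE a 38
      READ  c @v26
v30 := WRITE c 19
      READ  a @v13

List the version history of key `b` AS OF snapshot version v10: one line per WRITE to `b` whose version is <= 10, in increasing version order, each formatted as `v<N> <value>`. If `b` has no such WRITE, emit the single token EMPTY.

Answer: v3 23

Derivation:
Scan writes for key=b with version <= 10:
  v1 WRITE d 37 -> skip
  v2 WRITE a 34 -> skip
  v3 WRITE b 23 -> keep
  v4 WRITE c 7 -> skip
  v5 WRITE c 21 -> skip
  v6 WRITE d 33 -> skip
  v7 WRITE a 43 -> skip
  v8 WRITE a 20 -> skip
  v9 WRITE e 39 -> skip
  v10 WRITE d 21 -> skip
  v11 WRITE e 0 -> skip
  v12 WRITE d 25 -> skip
  v13 WRITE b 1 -> drop (> snap)
  v14 WRITE a 27 -> skip
  v15 WRITE c 5 -> skip
  v16 WRITE b 19 -> drop (> snap)
  v17 WRITE b 13 -> drop (> snap)
  v18 WRITE d 41 -> skip
  v19 WRITE c 39 -> skip
  v20 WRITE a 19 -> skip
  v21 WRITE d 30 -> skip
  v22 WRITE e 25 -> skip
  v23 WRITE c 39 -> skip
  v24 WRITE c 19 -> skip
  v25 WRITE e 29 -> skip
  v26 WRITE b 31 -> drop (> snap)
  v27 WRITE a 2 -> skip
  v28 WRITE d 5 -> skip
  v29 WRITE a 38 -> skip
  v30 WRITE c 19 -> skip
Collected: [(3, 23)]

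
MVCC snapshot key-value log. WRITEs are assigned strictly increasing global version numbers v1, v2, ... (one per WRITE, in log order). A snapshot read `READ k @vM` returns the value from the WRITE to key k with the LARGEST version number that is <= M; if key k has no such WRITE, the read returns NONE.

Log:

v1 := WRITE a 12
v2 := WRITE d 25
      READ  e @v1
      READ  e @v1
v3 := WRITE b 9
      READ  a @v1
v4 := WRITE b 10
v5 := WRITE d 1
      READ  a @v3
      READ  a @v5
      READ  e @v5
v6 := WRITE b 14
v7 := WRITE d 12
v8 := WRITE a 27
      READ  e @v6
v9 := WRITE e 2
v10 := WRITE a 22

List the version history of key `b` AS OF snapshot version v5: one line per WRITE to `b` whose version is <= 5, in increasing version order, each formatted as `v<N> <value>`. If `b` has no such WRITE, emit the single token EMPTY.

Scan writes for key=b with version <= 5:
  v1 WRITE a 12 -> skip
  v2 WRITE d 25 -> skip
  v3 WRITE b 9 -> keep
  v4 WRITE b 10 -> keep
  v5 WRITE d 1 -> skip
  v6 WRITE b 14 -> drop (> snap)
  v7 WRITE d 12 -> skip
  v8 WRITE a 27 -> skip
  v9 WRITE e 2 -> skip
  v10 WRITE a 22 -> skip
Collected: [(3, 9), (4, 10)]

Answer: v3 9
v4 10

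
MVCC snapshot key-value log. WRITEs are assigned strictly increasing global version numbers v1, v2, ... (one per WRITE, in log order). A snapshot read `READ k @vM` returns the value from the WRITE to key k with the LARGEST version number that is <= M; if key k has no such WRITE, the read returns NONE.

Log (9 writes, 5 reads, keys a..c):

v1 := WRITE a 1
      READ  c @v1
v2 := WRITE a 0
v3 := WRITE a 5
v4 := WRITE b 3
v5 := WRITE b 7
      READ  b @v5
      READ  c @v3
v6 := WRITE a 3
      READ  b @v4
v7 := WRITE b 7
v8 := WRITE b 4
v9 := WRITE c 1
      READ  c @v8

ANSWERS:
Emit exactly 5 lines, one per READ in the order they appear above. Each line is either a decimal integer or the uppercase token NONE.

v1: WRITE a=1  (a history now [(1, 1)])
READ c @v1: history=[] -> no version <= 1 -> NONE
v2: WRITE a=0  (a history now [(1, 1), (2, 0)])
v3: WRITE a=5  (a history now [(1, 1), (2, 0), (3, 5)])
v4: WRITE b=3  (b history now [(4, 3)])
v5: WRITE b=7  (b history now [(4, 3), (5, 7)])
READ b @v5: history=[(4, 3), (5, 7)] -> pick v5 -> 7
READ c @v3: history=[] -> no version <= 3 -> NONE
v6: WRITE a=3  (a history now [(1, 1), (2, 0), (3, 5), (6, 3)])
READ b @v4: history=[(4, 3), (5, 7)] -> pick v4 -> 3
v7: WRITE b=7  (b history now [(4, 3), (5, 7), (7, 7)])
v8: WRITE b=4  (b history now [(4, 3), (5, 7), (7, 7), (8, 4)])
v9: WRITE c=1  (c history now [(9, 1)])
READ c @v8: history=[(9, 1)] -> no version <= 8 -> NONE

Answer: NONE
7
NONE
3
NONE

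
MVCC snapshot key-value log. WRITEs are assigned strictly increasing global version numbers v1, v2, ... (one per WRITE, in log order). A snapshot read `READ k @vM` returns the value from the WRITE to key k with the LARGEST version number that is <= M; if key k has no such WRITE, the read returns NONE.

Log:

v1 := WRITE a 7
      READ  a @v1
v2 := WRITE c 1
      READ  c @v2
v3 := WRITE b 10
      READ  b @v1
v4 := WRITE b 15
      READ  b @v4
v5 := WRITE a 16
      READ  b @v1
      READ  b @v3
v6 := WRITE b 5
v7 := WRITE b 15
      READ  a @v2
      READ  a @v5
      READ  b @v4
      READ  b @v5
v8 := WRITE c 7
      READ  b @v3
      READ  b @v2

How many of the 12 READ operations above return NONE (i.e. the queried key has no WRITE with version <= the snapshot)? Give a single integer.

Answer: 3

Derivation:
v1: WRITE a=7  (a history now [(1, 7)])
READ a @v1: history=[(1, 7)] -> pick v1 -> 7
v2: WRITE c=1  (c history now [(2, 1)])
READ c @v2: history=[(2, 1)] -> pick v2 -> 1
v3: WRITE b=10  (b history now [(3, 10)])
READ b @v1: history=[(3, 10)] -> no version <= 1 -> NONE
v4: WRITE b=15  (b history now [(3, 10), (4, 15)])
READ b @v4: history=[(3, 10), (4, 15)] -> pick v4 -> 15
v5: WRITE a=16  (a history now [(1, 7), (5, 16)])
READ b @v1: history=[(3, 10), (4, 15)] -> no version <= 1 -> NONE
READ b @v3: history=[(3, 10), (4, 15)] -> pick v3 -> 10
v6: WRITE b=5  (b history now [(3, 10), (4, 15), (6, 5)])
v7: WRITE b=15  (b history now [(3, 10), (4, 15), (6, 5), (7, 15)])
READ a @v2: history=[(1, 7), (5, 16)] -> pick v1 -> 7
READ a @v5: history=[(1, 7), (5, 16)] -> pick v5 -> 16
READ b @v4: history=[(3, 10), (4, 15), (6, 5), (7, 15)] -> pick v4 -> 15
READ b @v5: history=[(3, 10), (4, 15), (6, 5), (7, 15)] -> pick v4 -> 15
v8: WRITE c=7  (c history now [(2, 1), (8, 7)])
READ b @v3: history=[(3, 10), (4, 15), (6, 5), (7, 15)] -> pick v3 -> 10
READ b @v2: history=[(3, 10), (4, 15), (6, 5), (7, 15)] -> no version <= 2 -> NONE
Read results in order: ['7', '1', 'NONE', '15', 'NONE', '10', '7', '16', '15', '15', '10', 'NONE']
NONE count = 3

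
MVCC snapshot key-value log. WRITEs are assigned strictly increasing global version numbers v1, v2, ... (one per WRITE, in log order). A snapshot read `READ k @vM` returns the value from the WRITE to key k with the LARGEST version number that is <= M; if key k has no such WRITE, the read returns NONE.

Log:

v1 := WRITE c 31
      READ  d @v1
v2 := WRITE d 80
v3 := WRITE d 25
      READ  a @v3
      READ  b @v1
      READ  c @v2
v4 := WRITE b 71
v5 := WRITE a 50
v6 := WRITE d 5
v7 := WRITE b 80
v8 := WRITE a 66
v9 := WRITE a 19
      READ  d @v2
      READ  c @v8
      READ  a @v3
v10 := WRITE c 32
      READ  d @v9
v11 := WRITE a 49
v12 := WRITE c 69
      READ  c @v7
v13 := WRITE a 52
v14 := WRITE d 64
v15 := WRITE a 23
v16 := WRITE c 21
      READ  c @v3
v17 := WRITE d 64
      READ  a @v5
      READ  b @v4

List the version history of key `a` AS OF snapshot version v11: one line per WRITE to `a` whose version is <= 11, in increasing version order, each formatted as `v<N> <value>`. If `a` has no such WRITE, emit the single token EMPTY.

Scan writes for key=a with version <= 11:
  v1 WRITE c 31 -> skip
  v2 WRITE d 80 -> skip
  v3 WRITE d 25 -> skip
  v4 WRITE b 71 -> skip
  v5 WRITE a 50 -> keep
  v6 WRITE d 5 -> skip
  v7 WRITE b 80 -> skip
  v8 WRITE a 66 -> keep
  v9 WRITE a 19 -> keep
  v10 WRITE c 32 -> skip
  v11 WRITE a 49 -> keep
  v12 WRITE c 69 -> skip
  v13 WRITE a 52 -> drop (> snap)
  v14 WRITE d 64 -> skip
  v15 WRITE a 23 -> drop (> snap)
  v16 WRITE c 21 -> skip
  v17 WRITE d 64 -> skip
Collected: [(5, 50), (8, 66), (9, 19), (11, 49)]

Answer: v5 50
v8 66
v9 19
v11 49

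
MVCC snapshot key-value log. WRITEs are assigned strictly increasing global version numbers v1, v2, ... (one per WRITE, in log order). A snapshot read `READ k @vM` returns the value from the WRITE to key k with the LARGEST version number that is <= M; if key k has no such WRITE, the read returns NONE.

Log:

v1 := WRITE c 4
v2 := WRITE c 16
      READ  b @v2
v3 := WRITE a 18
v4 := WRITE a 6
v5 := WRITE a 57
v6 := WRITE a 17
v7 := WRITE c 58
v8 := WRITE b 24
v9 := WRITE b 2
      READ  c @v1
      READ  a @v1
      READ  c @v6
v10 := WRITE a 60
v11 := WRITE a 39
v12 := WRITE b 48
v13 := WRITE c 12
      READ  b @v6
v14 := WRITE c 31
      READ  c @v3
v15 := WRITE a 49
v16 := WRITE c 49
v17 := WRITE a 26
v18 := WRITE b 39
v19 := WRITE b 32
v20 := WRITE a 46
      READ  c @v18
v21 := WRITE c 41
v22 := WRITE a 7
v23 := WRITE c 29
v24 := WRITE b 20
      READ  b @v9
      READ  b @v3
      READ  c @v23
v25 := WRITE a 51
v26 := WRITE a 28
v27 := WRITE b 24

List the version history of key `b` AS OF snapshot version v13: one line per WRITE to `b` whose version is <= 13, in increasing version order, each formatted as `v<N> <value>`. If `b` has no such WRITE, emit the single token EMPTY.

Answer: v8 24
v9 2
v12 48

Derivation:
Scan writes for key=b with version <= 13:
  v1 WRITE c 4 -> skip
  v2 WRITE c 16 -> skip
  v3 WRITE a 18 -> skip
  v4 WRITE a 6 -> skip
  v5 WRITE a 57 -> skip
  v6 WRITE a 17 -> skip
  v7 WRITE c 58 -> skip
  v8 WRITE b 24 -> keep
  v9 WRITE b 2 -> keep
  v10 WRITE a 60 -> skip
  v11 WRITE a 39 -> skip
  v12 WRITE b 48 -> keep
  v13 WRITE c 12 -> skip
  v14 WRITE c 31 -> skip
  v15 WRITE a 49 -> skip
  v16 WRITE c 49 -> skip
  v17 WRITE a 26 -> skip
  v18 WRITE b 39 -> drop (> snap)
  v19 WRITE b 32 -> drop (> snap)
  v20 WRITE a 46 -> skip
  v21 WRITE c 41 -> skip
  v22 WRITE a 7 -> skip
  v23 WRITE c 29 -> skip
  v24 WRITE b 20 -> drop (> snap)
  v25 WRITE a 51 -> skip
  v26 WRITE a 28 -> skip
  v27 WRITE b 24 -> drop (> snap)
Collected: [(8, 24), (9, 2), (12, 48)]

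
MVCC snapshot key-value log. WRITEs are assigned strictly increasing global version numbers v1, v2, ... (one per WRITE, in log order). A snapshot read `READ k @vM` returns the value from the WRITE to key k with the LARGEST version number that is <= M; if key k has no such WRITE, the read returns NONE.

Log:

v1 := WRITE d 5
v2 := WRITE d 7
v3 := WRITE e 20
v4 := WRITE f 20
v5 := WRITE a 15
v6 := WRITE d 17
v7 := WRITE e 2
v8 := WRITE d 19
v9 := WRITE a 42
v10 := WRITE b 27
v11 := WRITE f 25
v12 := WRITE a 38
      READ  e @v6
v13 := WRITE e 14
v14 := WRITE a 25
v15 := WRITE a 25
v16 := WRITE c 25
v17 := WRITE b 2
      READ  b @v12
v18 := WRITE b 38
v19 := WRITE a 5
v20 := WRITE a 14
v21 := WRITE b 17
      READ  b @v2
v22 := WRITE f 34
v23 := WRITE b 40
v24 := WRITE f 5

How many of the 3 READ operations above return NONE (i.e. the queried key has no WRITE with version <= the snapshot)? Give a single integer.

Answer: 1

Derivation:
v1: WRITE d=5  (d history now [(1, 5)])
v2: WRITE d=7  (d history now [(1, 5), (2, 7)])
v3: WRITE e=20  (e history now [(3, 20)])
v4: WRITE f=20  (f history now [(4, 20)])
v5: WRITE a=15  (a history now [(5, 15)])
v6: WRITE d=17  (d history now [(1, 5), (2, 7), (6, 17)])
v7: WRITE e=2  (e history now [(3, 20), (7, 2)])
v8: WRITE d=19  (d history now [(1, 5), (2, 7), (6, 17), (8, 19)])
v9: WRITE a=42  (a history now [(5, 15), (9, 42)])
v10: WRITE b=27  (b history now [(10, 27)])
v11: WRITE f=25  (f history now [(4, 20), (11, 25)])
v12: WRITE a=38  (a history now [(5, 15), (9, 42), (12, 38)])
READ e @v6: history=[(3, 20), (7, 2)] -> pick v3 -> 20
v13: WRITE e=14  (e history now [(3, 20), (7, 2), (13, 14)])
v14: WRITE a=25  (a history now [(5, 15), (9, 42), (12, 38), (14, 25)])
v15: WRITE a=25  (a history now [(5, 15), (9, 42), (12, 38), (14, 25), (15, 25)])
v16: WRITE c=25  (c history now [(16, 25)])
v17: WRITE b=2  (b history now [(10, 27), (17, 2)])
READ b @v12: history=[(10, 27), (17, 2)] -> pick v10 -> 27
v18: WRITE b=38  (b history now [(10, 27), (17, 2), (18, 38)])
v19: WRITE a=5  (a history now [(5, 15), (9, 42), (12, 38), (14, 25), (15, 25), (19, 5)])
v20: WRITE a=14  (a history now [(5, 15), (9, 42), (12, 38), (14, 25), (15, 25), (19, 5), (20, 14)])
v21: WRITE b=17  (b history now [(10, 27), (17, 2), (18, 38), (21, 17)])
READ b @v2: history=[(10, 27), (17, 2), (18, 38), (21, 17)] -> no version <= 2 -> NONE
v22: WRITE f=34  (f history now [(4, 20), (11, 25), (22, 34)])
v23: WRITE b=40  (b history now [(10, 27), (17, 2), (18, 38), (21, 17), (23, 40)])
v24: WRITE f=5  (f history now [(4, 20), (11, 25), (22, 34), (24, 5)])
Read results in order: ['20', '27', 'NONE']
NONE count = 1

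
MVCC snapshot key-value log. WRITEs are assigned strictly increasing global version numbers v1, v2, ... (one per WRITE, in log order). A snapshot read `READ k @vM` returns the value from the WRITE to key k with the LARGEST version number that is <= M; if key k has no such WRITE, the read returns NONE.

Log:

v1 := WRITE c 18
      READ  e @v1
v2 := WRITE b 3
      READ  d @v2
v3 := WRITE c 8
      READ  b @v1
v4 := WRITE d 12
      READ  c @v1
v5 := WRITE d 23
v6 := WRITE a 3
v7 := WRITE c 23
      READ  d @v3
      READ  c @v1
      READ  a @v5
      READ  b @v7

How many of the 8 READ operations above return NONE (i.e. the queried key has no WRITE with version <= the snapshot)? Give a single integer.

v1: WRITE c=18  (c history now [(1, 18)])
READ e @v1: history=[] -> no version <= 1 -> NONE
v2: WRITE b=3  (b history now [(2, 3)])
READ d @v2: history=[] -> no version <= 2 -> NONE
v3: WRITE c=8  (c history now [(1, 18), (3, 8)])
READ b @v1: history=[(2, 3)] -> no version <= 1 -> NONE
v4: WRITE d=12  (d history now [(4, 12)])
READ c @v1: history=[(1, 18), (3, 8)] -> pick v1 -> 18
v5: WRITE d=23  (d history now [(4, 12), (5, 23)])
v6: WRITE a=3  (a history now [(6, 3)])
v7: WRITE c=23  (c history now [(1, 18), (3, 8), (7, 23)])
READ d @v3: history=[(4, 12), (5, 23)] -> no version <= 3 -> NONE
READ c @v1: history=[(1, 18), (3, 8), (7, 23)] -> pick v1 -> 18
READ a @v5: history=[(6, 3)] -> no version <= 5 -> NONE
READ b @v7: history=[(2, 3)] -> pick v2 -> 3
Read results in order: ['NONE', 'NONE', 'NONE', '18', 'NONE', '18', 'NONE', '3']
NONE count = 5

Answer: 5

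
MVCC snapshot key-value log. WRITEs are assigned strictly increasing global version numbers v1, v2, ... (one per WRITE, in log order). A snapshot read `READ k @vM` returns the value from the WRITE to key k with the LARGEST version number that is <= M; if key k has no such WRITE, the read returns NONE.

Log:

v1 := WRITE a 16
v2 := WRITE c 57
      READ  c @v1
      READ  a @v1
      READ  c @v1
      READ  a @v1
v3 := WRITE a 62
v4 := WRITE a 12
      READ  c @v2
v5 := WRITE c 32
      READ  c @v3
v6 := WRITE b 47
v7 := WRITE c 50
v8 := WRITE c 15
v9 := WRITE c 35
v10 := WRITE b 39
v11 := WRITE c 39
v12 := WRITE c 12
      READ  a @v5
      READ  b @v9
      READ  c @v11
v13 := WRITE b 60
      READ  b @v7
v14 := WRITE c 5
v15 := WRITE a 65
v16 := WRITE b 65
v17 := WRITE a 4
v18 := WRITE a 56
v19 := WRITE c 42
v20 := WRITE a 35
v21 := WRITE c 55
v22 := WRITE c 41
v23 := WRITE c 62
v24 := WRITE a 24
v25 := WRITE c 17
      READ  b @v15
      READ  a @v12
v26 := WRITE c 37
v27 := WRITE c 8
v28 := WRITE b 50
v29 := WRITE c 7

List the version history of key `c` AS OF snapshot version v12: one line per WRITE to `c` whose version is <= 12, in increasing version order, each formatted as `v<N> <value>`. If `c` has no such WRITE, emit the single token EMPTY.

Scan writes for key=c with version <= 12:
  v1 WRITE a 16 -> skip
  v2 WRITE c 57 -> keep
  v3 WRITE a 62 -> skip
  v4 WRITE a 12 -> skip
  v5 WRITE c 32 -> keep
  v6 WRITE b 47 -> skip
  v7 WRITE c 50 -> keep
  v8 WRITE c 15 -> keep
  v9 WRITE c 35 -> keep
  v10 WRITE b 39 -> skip
  v11 WRITE c 39 -> keep
  v12 WRITE c 12 -> keep
  v13 WRITE b 60 -> skip
  v14 WRITE c 5 -> drop (> snap)
  v15 WRITE a 65 -> skip
  v16 WRITE b 65 -> skip
  v17 WRITE a 4 -> skip
  v18 WRITE a 56 -> skip
  v19 WRITE c 42 -> drop (> snap)
  v20 WRITE a 35 -> skip
  v21 WRITE c 55 -> drop (> snap)
  v22 WRITE c 41 -> drop (> snap)
  v23 WRITE c 62 -> drop (> snap)
  v24 WRITE a 24 -> skip
  v25 WRITE c 17 -> drop (> snap)
  v26 WRITE c 37 -> drop (> snap)
  v27 WRITE c 8 -> drop (> snap)
  v28 WRITE b 50 -> skip
  v29 WRITE c 7 -> drop (> snap)
Collected: [(2, 57), (5, 32), (7, 50), (8, 15), (9, 35), (11, 39), (12, 12)]

Answer: v2 57
v5 32
v7 50
v8 15
v9 35
v11 39
v12 12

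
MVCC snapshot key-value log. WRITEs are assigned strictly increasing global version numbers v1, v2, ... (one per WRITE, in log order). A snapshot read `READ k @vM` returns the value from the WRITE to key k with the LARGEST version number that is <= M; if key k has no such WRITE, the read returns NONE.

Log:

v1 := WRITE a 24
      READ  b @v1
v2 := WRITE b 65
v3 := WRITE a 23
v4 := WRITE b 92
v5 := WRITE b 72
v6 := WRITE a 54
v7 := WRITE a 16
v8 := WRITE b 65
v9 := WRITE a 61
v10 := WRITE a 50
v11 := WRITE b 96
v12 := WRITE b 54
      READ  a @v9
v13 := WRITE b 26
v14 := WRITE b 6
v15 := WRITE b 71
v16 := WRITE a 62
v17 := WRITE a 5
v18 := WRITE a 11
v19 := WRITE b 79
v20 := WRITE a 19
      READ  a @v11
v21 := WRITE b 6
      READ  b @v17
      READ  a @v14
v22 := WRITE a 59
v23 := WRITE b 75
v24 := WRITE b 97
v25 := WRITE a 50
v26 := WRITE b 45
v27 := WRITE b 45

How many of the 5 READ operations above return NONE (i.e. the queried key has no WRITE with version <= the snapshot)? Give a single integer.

v1: WRITE a=24  (a history now [(1, 24)])
READ b @v1: history=[] -> no version <= 1 -> NONE
v2: WRITE b=65  (b history now [(2, 65)])
v3: WRITE a=23  (a history now [(1, 24), (3, 23)])
v4: WRITE b=92  (b history now [(2, 65), (4, 92)])
v5: WRITE b=72  (b history now [(2, 65), (4, 92), (5, 72)])
v6: WRITE a=54  (a history now [(1, 24), (3, 23), (6, 54)])
v7: WRITE a=16  (a history now [(1, 24), (3, 23), (6, 54), (7, 16)])
v8: WRITE b=65  (b history now [(2, 65), (4, 92), (5, 72), (8, 65)])
v9: WRITE a=61  (a history now [(1, 24), (3, 23), (6, 54), (7, 16), (9, 61)])
v10: WRITE a=50  (a history now [(1, 24), (3, 23), (6, 54), (7, 16), (9, 61), (10, 50)])
v11: WRITE b=96  (b history now [(2, 65), (4, 92), (5, 72), (8, 65), (11, 96)])
v12: WRITE b=54  (b history now [(2, 65), (4, 92), (5, 72), (8, 65), (11, 96), (12, 54)])
READ a @v9: history=[(1, 24), (3, 23), (6, 54), (7, 16), (9, 61), (10, 50)] -> pick v9 -> 61
v13: WRITE b=26  (b history now [(2, 65), (4, 92), (5, 72), (8, 65), (11, 96), (12, 54), (13, 26)])
v14: WRITE b=6  (b history now [(2, 65), (4, 92), (5, 72), (8, 65), (11, 96), (12, 54), (13, 26), (14, 6)])
v15: WRITE b=71  (b history now [(2, 65), (4, 92), (5, 72), (8, 65), (11, 96), (12, 54), (13, 26), (14, 6), (15, 71)])
v16: WRITE a=62  (a history now [(1, 24), (3, 23), (6, 54), (7, 16), (9, 61), (10, 50), (16, 62)])
v17: WRITE a=5  (a history now [(1, 24), (3, 23), (6, 54), (7, 16), (9, 61), (10, 50), (16, 62), (17, 5)])
v18: WRITE a=11  (a history now [(1, 24), (3, 23), (6, 54), (7, 16), (9, 61), (10, 50), (16, 62), (17, 5), (18, 11)])
v19: WRITE b=79  (b history now [(2, 65), (4, 92), (5, 72), (8, 65), (11, 96), (12, 54), (13, 26), (14, 6), (15, 71), (19, 79)])
v20: WRITE a=19  (a history now [(1, 24), (3, 23), (6, 54), (7, 16), (9, 61), (10, 50), (16, 62), (17, 5), (18, 11), (20, 19)])
READ a @v11: history=[(1, 24), (3, 23), (6, 54), (7, 16), (9, 61), (10, 50), (16, 62), (17, 5), (18, 11), (20, 19)] -> pick v10 -> 50
v21: WRITE b=6  (b history now [(2, 65), (4, 92), (5, 72), (8, 65), (11, 96), (12, 54), (13, 26), (14, 6), (15, 71), (19, 79), (21, 6)])
READ b @v17: history=[(2, 65), (4, 92), (5, 72), (8, 65), (11, 96), (12, 54), (13, 26), (14, 6), (15, 71), (19, 79), (21, 6)] -> pick v15 -> 71
READ a @v14: history=[(1, 24), (3, 23), (6, 54), (7, 16), (9, 61), (10, 50), (16, 62), (17, 5), (18, 11), (20, 19)] -> pick v10 -> 50
v22: WRITE a=59  (a history now [(1, 24), (3, 23), (6, 54), (7, 16), (9, 61), (10, 50), (16, 62), (17, 5), (18, 11), (20, 19), (22, 59)])
v23: WRITE b=75  (b history now [(2, 65), (4, 92), (5, 72), (8, 65), (11, 96), (12, 54), (13, 26), (14, 6), (15, 71), (19, 79), (21, 6), (23, 75)])
v24: WRITE b=97  (b history now [(2, 65), (4, 92), (5, 72), (8, 65), (11, 96), (12, 54), (13, 26), (14, 6), (15, 71), (19, 79), (21, 6), (23, 75), (24, 97)])
v25: WRITE a=50  (a history now [(1, 24), (3, 23), (6, 54), (7, 16), (9, 61), (10, 50), (16, 62), (17, 5), (18, 11), (20, 19), (22, 59), (25, 50)])
v26: WRITE b=45  (b history now [(2, 65), (4, 92), (5, 72), (8, 65), (11, 96), (12, 54), (13, 26), (14, 6), (15, 71), (19, 79), (21, 6), (23, 75), (24, 97), (26, 45)])
v27: WRITE b=45  (b history now [(2, 65), (4, 92), (5, 72), (8, 65), (11, 96), (12, 54), (13, 26), (14, 6), (15, 71), (19, 79), (21, 6), (23, 75), (24, 97), (26, 45), (27, 45)])
Read results in order: ['NONE', '61', '50', '71', '50']
NONE count = 1

Answer: 1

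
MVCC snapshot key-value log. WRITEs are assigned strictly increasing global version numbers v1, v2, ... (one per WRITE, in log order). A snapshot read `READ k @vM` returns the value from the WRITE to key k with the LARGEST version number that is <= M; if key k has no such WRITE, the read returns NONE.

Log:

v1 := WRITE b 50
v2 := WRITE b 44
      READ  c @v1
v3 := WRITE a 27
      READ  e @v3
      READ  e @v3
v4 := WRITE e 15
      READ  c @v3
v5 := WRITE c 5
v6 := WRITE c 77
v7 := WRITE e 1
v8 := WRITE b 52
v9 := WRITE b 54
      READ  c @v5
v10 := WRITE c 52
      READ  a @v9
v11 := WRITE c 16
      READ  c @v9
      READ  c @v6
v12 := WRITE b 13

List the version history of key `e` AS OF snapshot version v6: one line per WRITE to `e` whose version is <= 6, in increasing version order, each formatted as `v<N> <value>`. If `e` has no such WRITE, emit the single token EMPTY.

Answer: v4 15

Derivation:
Scan writes for key=e with version <= 6:
  v1 WRITE b 50 -> skip
  v2 WRITE b 44 -> skip
  v3 WRITE a 27 -> skip
  v4 WRITE e 15 -> keep
  v5 WRITE c 5 -> skip
  v6 WRITE c 77 -> skip
  v7 WRITE e 1 -> drop (> snap)
  v8 WRITE b 52 -> skip
  v9 WRITE b 54 -> skip
  v10 WRITE c 52 -> skip
  v11 WRITE c 16 -> skip
  v12 WRITE b 13 -> skip
Collected: [(4, 15)]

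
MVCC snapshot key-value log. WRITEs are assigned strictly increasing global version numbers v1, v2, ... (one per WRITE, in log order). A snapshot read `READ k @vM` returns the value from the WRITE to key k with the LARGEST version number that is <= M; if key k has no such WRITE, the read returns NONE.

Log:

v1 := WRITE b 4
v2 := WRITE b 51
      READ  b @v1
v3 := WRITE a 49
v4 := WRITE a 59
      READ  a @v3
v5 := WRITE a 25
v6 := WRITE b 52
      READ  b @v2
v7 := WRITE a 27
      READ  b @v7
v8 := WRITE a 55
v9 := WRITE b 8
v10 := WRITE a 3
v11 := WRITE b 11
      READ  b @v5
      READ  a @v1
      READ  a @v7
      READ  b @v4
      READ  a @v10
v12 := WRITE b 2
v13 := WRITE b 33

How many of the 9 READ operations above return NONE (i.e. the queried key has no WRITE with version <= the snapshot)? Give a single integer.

v1: WRITE b=4  (b history now [(1, 4)])
v2: WRITE b=51  (b history now [(1, 4), (2, 51)])
READ b @v1: history=[(1, 4), (2, 51)] -> pick v1 -> 4
v3: WRITE a=49  (a history now [(3, 49)])
v4: WRITE a=59  (a history now [(3, 49), (4, 59)])
READ a @v3: history=[(3, 49), (4, 59)] -> pick v3 -> 49
v5: WRITE a=25  (a history now [(3, 49), (4, 59), (5, 25)])
v6: WRITE b=52  (b history now [(1, 4), (2, 51), (6, 52)])
READ b @v2: history=[(1, 4), (2, 51), (6, 52)] -> pick v2 -> 51
v7: WRITE a=27  (a history now [(3, 49), (4, 59), (5, 25), (7, 27)])
READ b @v7: history=[(1, 4), (2, 51), (6, 52)] -> pick v6 -> 52
v8: WRITE a=55  (a history now [(3, 49), (4, 59), (5, 25), (7, 27), (8, 55)])
v9: WRITE b=8  (b history now [(1, 4), (2, 51), (6, 52), (9, 8)])
v10: WRITE a=3  (a history now [(3, 49), (4, 59), (5, 25), (7, 27), (8, 55), (10, 3)])
v11: WRITE b=11  (b history now [(1, 4), (2, 51), (6, 52), (9, 8), (11, 11)])
READ b @v5: history=[(1, 4), (2, 51), (6, 52), (9, 8), (11, 11)] -> pick v2 -> 51
READ a @v1: history=[(3, 49), (4, 59), (5, 25), (7, 27), (8, 55), (10, 3)] -> no version <= 1 -> NONE
READ a @v7: history=[(3, 49), (4, 59), (5, 25), (7, 27), (8, 55), (10, 3)] -> pick v7 -> 27
READ b @v4: history=[(1, 4), (2, 51), (6, 52), (9, 8), (11, 11)] -> pick v2 -> 51
READ a @v10: history=[(3, 49), (4, 59), (5, 25), (7, 27), (8, 55), (10, 3)] -> pick v10 -> 3
v12: WRITE b=2  (b history now [(1, 4), (2, 51), (6, 52), (9, 8), (11, 11), (12, 2)])
v13: WRITE b=33  (b history now [(1, 4), (2, 51), (6, 52), (9, 8), (11, 11), (12, 2), (13, 33)])
Read results in order: ['4', '49', '51', '52', '51', 'NONE', '27', '51', '3']
NONE count = 1

Answer: 1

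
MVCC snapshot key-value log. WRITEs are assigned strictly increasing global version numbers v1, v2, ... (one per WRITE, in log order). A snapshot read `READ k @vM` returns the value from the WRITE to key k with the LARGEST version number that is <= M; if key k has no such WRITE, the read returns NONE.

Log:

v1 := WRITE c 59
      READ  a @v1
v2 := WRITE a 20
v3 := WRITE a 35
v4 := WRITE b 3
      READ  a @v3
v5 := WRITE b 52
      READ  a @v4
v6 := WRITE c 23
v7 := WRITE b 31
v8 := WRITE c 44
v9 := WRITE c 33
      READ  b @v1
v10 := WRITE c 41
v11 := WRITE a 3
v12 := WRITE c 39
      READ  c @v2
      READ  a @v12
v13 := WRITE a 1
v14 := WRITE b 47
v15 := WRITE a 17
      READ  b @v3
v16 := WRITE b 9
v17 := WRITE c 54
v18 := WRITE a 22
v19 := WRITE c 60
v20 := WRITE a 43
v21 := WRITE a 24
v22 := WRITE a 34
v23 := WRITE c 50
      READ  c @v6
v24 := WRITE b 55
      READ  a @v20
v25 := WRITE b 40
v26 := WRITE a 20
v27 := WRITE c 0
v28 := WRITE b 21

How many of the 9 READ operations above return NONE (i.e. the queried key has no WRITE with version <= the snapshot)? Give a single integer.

v1: WRITE c=59  (c history now [(1, 59)])
READ a @v1: history=[] -> no version <= 1 -> NONE
v2: WRITE a=20  (a history now [(2, 20)])
v3: WRITE a=35  (a history now [(2, 20), (3, 35)])
v4: WRITE b=3  (b history now [(4, 3)])
READ a @v3: history=[(2, 20), (3, 35)] -> pick v3 -> 35
v5: WRITE b=52  (b history now [(4, 3), (5, 52)])
READ a @v4: history=[(2, 20), (3, 35)] -> pick v3 -> 35
v6: WRITE c=23  (c history now [(1, 59), (6, 23)])
v7: WRITE b=31  (b history now [(4, 3), (5, 52), (7, 31)])
v8: WRITE c=44  (c history now [(1, 59), (6, 23), (8, 44)])
v9: WRITE c=33  (c history now [(1, 59), (6, 23), (8, 44), (9, 33)])
READ b @v1: history=[(4, 3), (5, 52), (7, 31)] -> no version <= 1 -> NONE
v10: WRITE c=41  (c history now [(1, 59), (6, 23), (8, 44), (9, 33), (10, 41)])
v11: WRITE a=3  (a history now [(2, 20), (3, 35), (11, 3)])
v12: WRITE c=39  (c history now [(1, 59), (6, 23), (8, 44), (9, 33), (10, 41), (12, 39)])
READ c @v2: history=[(1, 59), (6, 23), (8, 44), (9, 33), (10, 41), (12, 39)] -> pick v1 -> 59
READ a @v12: history=[(2, 20), (3, 35), (11, 3)] -> pick v11 -> 3
v13: WRITE a=1  (a history now [(2, 20), (3, 35), (11, 3), (13, 1)])
v14: WRITE b=47  (b history now [(4, 3), (5, 52), (7, 31), (14, 47)])
v15: WRITE a=17  (a history now [(2, 20), (3, 35), (11, 3), (13, 1), (15, 17)])
READ b @v3: history=[(4, 3), (5, 52), (7, 31), (14, 47)] -> no version <= 3 -> NONE
v16: WRITE b=9  (b history now [(4, 3), (5, 52), (7, 31), (14, 47), (16, 9)])
v17: WRITE c=54  (c history now [(1, 59), (6, 23), (8, 44), (9, 33), (10, 41), (12, 39), (17, 54)])
v18: WRITE a=22  (a history now [(2, 20), (3, 35), (11, 3), (13, 1), (15, 17), (18, 22)])
v19: WRITE c=60  (c history now [(1, 59), (6, 23), (8, 44), (9, 33), (10, 41), (12, 39), (17, 54), (19, 60)])
v20: WRITE a=43  (a history now [(2, 20), (3, 35), (11, 3), (13, 1), (15, 17), (18, 22), (20, 43)])
v21: WRITE a=24  (a history now [(2, 20), (3, 35), (11, 3), (13, 1), (15, 17), (18, 22), (20, 43), (21, 24)])
v22: WRITE a=34  (a history now [(2, 20), (3, 35), (11, 3), (13, 1), (15, 17), (18, 22), (20, 43), (21, 24), (22, 34)])
v23: WRITE c=50  (c history now [(1, 59), (6, 23), (8, 44), (9, 33), (10, 41), (12, 39), (17, 54), (19, 60), (23, 50)])
READ c @v6: history=[(1, 59), (6, 23), (8, 44), (9, 33), (10, 41), (12, 39), (17, 54), (19, 60), (23, 50)] -> pick v6 -> 23
v24: WRITE b=55  (b history now [(4, 3), (5, 52), (7, 31), (14, 47), (16, 9), (24, 55)])
READ a @v20: history=[(2, 20), (3, 35), (11, 3), (13, 1), (15, 17), (18, 22), (20, 43), (21, 24), (22, 34)] -> pick v20 -> 43
v25: WRITE b=40  (b history now [(4, 3), (5, 52), (7, 31), (14, 47), (16, 9), (24, 55), (25, 40)])
v26: WRITE a=20  (a history now [(2, 20), (3, 35), (11, 3), (13, 1), (15, 17), (18, 22), (20, 43), (21, 24), (22, 34), (26, 20)])
v27: WRITE c=0  (c history now [(1, 59), (6, 23), (8, 44), (9, 33), (10, 41), (12, 39), (17, 54), (19, 60), (23, 50), (27, 0)])
v28: WRITE b=21  (b history now [(4, 3), (5, 52), (7, 31), (14, 47), (16, 9), (24, 55), (25, 40), (28, 21)])
Read results in order: ['NONE', '35', '35', 'NONE', '59', '3', 'NONE', '23', '43']
NONE count = 3

Answer: 3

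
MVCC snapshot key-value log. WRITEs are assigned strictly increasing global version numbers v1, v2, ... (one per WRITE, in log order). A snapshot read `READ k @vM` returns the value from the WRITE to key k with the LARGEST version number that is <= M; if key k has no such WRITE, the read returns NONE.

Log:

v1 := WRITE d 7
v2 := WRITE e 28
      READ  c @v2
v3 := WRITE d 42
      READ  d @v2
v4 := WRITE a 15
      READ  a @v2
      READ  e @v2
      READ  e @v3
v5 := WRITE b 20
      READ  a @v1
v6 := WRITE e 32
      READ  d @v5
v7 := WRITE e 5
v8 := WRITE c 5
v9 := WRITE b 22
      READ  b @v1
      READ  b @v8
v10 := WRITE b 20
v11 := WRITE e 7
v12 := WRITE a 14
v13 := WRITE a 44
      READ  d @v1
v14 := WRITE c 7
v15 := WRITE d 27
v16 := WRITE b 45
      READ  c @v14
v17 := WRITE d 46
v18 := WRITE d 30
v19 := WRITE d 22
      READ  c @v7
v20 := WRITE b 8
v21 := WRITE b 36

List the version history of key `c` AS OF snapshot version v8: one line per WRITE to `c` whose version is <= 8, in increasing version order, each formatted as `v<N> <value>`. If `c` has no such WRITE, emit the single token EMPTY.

Answer: v8 5

Derivation:
Scan writes for key=c with version <= 8:
  v1 WRITE d 7 -> skip
  v2 WRITE e 28 -> skip
  v3 WRITE d 42 -> skip
  v4 WRITE a 15 -> skip
  v5 WRITE b 20 -> skip
  v6 WRITE e 32 -> skip
  v7 WRITE e 5 -> skip
  v8 WRITE c 5 -> keep
  v9 WRITE b 22 -> skip
  v10 WRITE b 20 -> skip
  v11 WRITE e 7 -> skip
  v12 WRITE a 14 -> skip
  v13 WRITE a 44 -> skip
  v14 WRITE c 7 -> drop (> snap)
  v15 WRITE d 27 -> skip
  v16 WRITE b 45 -> skip
  v17 WRITE d 46 -> skip
  v18 WRITE d 30 -> skip
  v19 WRITE d 22 -> skip
  v20 WRITE b 8 -> skip
  v21 WRITE b 36 -> skip
Collected: [(8, 5)]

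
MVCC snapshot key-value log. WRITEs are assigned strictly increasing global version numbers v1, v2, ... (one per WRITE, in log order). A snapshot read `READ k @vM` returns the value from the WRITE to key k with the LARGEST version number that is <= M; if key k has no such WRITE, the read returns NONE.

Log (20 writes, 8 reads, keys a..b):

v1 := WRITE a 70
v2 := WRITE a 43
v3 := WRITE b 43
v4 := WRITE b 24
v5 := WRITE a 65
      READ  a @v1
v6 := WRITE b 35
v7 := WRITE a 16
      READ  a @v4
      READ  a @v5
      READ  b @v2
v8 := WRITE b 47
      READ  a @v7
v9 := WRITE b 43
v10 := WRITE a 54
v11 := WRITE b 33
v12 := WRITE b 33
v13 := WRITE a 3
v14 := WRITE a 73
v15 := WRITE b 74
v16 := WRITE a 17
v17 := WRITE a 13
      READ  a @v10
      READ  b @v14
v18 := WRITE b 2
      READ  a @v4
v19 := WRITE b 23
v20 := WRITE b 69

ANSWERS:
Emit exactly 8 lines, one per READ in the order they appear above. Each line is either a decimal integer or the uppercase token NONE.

v1: WRITE a=70  (a history now [(1, 70)])
v2: WRITE a=43  (a history now [(1, 70), (2, 43)])
v3: WRITE b=43  (b history now [(3, 43)])
v4: WRITE b=24  (b history now [(3, 43), (4, 24)])
v5: WRITE a=65  (a history now [(1, 70), (2, 43), (5, 65)])
READ a @v1: history=[(1, 70), (2, 43), (5, 65)] -> pick v1 -> 70
v6: WRITE b=35  (b history now [(3, 43), (4, 24), (6, 35)])
v7: WRITE a=16  (a history now [(1, 70), (2, 43), (5, 65), (7, 16)])
READ a @v4: history=[(1, 70), (2, 43), (5, 65), (7, 16)] -> pick v2 -> 43
READ a @v5: history=[(1, 70), (2, 43), (5, 65), (7, 16)] -> pick v5 -> 65
READ b @v2: history=[(3, 43), (4, 24), (6, 35)] -> no version <= 2 -> NONE
v8: WRITE b=47  (b history now [(3, 43), (4, 24), (6, 35), (8, 47)])
READ a @v7: history=[(1, 70), (2, 43), (5, 65), (7, 16)] -> pick v7 -> 16
v9: WRITE b=43  (b history now [(3, 43), (4, 24), (6, 35), (8, 47), (9, 43)])
v10: WRITE a=54  (a history now [(1, 70), (2, 43), (5, 65), (7, 16), (10, 54)])
v11: WRITE b=33  (b history now [(3, 43), (4, 24), (6, 35), (8, 47), (9, 43), (11, 33)])
v12: WRITE b=33  (b history now [(3, 43), (4, 24), (6, 35), (8, 47), (9, 43), (11, 33), (12, 33)])
v13: WRITE a=3  (a history now [(1, 70), (2, 43), (5, 65), (7, 16), (10, 54), (13, 3)])
v14: WRITE a=73  (a history now [(1, 70), (2, 43), (5, 65), (7, 16), (10, 54), (13, 3), (14, 73)])
v15: WRITE b=74  (b history now [(3, 43), (4, 24), (6, 35), (8, 47), (9, 43), (11, 33), (12, 33), (15, 74)])
v16: WRITE a=17  (a history now [(1, 70), (2, 43), (5, 65), (7, 16), (10, 54), (13, 3), (14, 73), (16, 17)])
v17: WRITE a=13  (a history now [(1, 70), (2, 43), (5, 65), (7, 16), (10, 54), (13, 3), (14, 73), (16, 17), (17, 13)])
READ a @v10: history=[(1, 70), (2, 43), (5, 65), (7, 16), (10, 54), (13, 3), (14, 73), (16, 17), (17, 13)] -> pick v10 -> 54
READ b @v14: history=[(3, 43), (4, 24), (6, 35), (8, 47), (9, 43), (11, 33), (12, 33), (15, 74)] -> pick v12 -> 33
v18: WRITE b=2  (b history now [(3, 43), (4, 24), (6, 35), (8, 47), (9, 43), (11, 33), (12, 33), (15, 74), (18, 2)])
READ a @v4: history=[(1, 70), (2, 43), (5, 65), (7, 16), (10, 54), (13, 3), (14, 73), (16, 17), (17, 13)] -> pick v2 -> 43
v19: WRITE b=23  (b history now [(3, 43), (4, 24), (6, 35), (8, 47), (9, 43), (11, 33), (12, 33), (15, 74), (18, 2), (19, 23)])
v20: WRITE b=69  (b history now [(3, 43), (4, 24), (6, 35), (8, 47), (9, 43), (11, 33), (12, 33), (15, 74), (18, 2), (19, 23), (20, 69)])

Answer: 70
43
65
NONE
16
54
33
43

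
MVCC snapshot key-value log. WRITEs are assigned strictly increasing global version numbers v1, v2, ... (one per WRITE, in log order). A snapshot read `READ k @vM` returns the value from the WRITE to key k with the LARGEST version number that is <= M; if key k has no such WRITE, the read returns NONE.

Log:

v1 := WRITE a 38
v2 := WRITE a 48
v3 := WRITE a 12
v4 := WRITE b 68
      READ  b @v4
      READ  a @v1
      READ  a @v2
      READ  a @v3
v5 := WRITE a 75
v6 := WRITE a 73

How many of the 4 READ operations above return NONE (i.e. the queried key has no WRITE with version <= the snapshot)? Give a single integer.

Answer: 0

Derivation:
v1: WRITE a=38  (a history now [(1, 38)])
v2: WRITE a=48  (a history now [(1, 38), (2, 48)])
v3: WRITE a=12  (a history now [(1, 38), (2, 48), (3, 12)])
v4: WRITE b=68  (b history now [(4, 68)])
READ b @v4: history=[(4, 68)] -> pick v4 -> 68
READ a @v1: history=[(1, 38), (2, 48), (3, 12)] -> pick v1 -> 38
READ a @v2: history=[(1, 38), (2, 48), (3, 12)] -> pick v2 -> 48
READ a @v3: history=[(1, 38), (2, 48), (3, 12)] -> pick v3 -> 12
v5: WRITE a=75  (a history now [(1, 38), (2, 48), (3, 12), (5, 75)])
v6: WRITE a=73  (a history now [(1, 38), (2, 48), (3, 12), (5, 75), (6, 73)])
Read results in order: ['68', '38', '48', '12']
NONE count = 0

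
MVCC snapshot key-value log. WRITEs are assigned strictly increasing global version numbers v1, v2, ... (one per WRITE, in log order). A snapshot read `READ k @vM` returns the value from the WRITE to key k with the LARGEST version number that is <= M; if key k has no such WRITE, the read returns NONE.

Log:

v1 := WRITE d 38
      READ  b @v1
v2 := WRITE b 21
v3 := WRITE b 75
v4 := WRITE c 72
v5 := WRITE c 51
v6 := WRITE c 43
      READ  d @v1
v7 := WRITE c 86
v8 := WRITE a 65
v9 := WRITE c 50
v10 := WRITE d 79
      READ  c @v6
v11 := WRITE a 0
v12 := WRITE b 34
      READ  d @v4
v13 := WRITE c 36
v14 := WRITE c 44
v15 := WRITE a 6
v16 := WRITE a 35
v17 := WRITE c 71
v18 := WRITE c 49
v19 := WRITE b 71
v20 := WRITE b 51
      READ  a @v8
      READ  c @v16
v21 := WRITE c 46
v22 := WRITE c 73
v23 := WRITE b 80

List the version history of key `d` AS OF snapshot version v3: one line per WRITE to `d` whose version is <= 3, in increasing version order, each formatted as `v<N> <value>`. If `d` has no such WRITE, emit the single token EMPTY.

Answer: v1 38

Derivation:
Scan writes for key=d with version <= 3:
  v1 WRITE d 38 -> keep
  v2 WRITE b 21 -> skip
  v3 WRITE b 75 -> skip
  v4 WRITE c 72 -> skip
  v5 WRITE c 51 -> skip
  v6 WRITE c 43 -> skip
  v7 WRITE c 86 -> skip
  v8 WRITE a 65 -> skip
  v9 WRITE c 50 -> skip
  v10 WRITE d 79 -> drop (> snap)
  v11 WRITE a 0 -> skip
  v12 WRITE b 34 -> skip
  v13 WRITE c 36 -> skip
  v14 WRITE c 44 -> skip
  v15 WRITE a 6 -> skip
  v16 WRITE a 35 -> skip
  v17 WRITE c 71 -> skip
  v18 WRITE c 49 -> skip
  v19 WRITE b 71 -> skip
  v20 WRITE b 51 -> skip
  v21 WRITE c 46 -> skip
  v22 WRITE c 73 -> skip
  v23 WRITE b 80 -> skip
Collected: [(1, 38)]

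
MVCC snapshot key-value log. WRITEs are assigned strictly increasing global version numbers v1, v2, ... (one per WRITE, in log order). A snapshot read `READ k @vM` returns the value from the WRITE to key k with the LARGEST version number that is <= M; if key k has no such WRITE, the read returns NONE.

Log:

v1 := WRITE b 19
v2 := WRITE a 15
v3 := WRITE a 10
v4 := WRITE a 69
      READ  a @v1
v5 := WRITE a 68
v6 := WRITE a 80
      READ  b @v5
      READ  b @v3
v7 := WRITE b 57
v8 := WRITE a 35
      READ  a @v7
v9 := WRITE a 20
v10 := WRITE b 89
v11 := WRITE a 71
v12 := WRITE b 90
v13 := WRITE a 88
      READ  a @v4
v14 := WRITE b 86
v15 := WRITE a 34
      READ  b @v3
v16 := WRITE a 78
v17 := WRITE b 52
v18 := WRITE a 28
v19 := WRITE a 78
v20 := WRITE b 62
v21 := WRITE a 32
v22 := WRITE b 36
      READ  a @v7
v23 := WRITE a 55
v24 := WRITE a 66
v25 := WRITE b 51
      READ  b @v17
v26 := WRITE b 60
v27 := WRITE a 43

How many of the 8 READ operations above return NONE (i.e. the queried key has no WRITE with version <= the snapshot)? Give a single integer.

Answer: 1

Derivation:
v1: WRITE b=19  (b history now [(1, 19)])
v2: WRITE a=15  (a history now [(2, 15)])
v3: WRITE a=10  (a history now [(2, 15), (3, 10)])
v4: WRITE a=69  (a history now [(2, 15), (3, 10), (4, 69)])
READ a @v1: history=[(2, 15), (3, 10), (4, 69)] -> no version <= 1 -> NONE
v5: WRITE a=68  (a history now [(2, 15), (3, 10), (4, 69), (5, 68)])
v6: WRITE a=80  (a history now [(2, 15), (3, 10), (4, 69), (5, 68), (6, 80)])
READ b @v5: history=[(1, 19)] -> pick v1 -> 19
READ b @v3: history=[(1, 19)] -> pick v1 -> 19
v7: WRITE b=57  (b history now [(1, 19), (7, 57)])
v8: WRITE a=35  (a history now [(2, 15), (3, 10), (4, 69), (5, 68), (6, 80), (8, 35)])
READ a @v7: history=[(2, 15), (3, 10), (4, 69), (5, 68), (6, 80), (8, 35)] -> pick v6 -> 80
v9: WRITE a=20  (a history now [(2, 15), (3, 10), (4, 69), (5, 68), (6, 80), (8, 35), (9, 20)])
v10: WRITE b=89  (b history now [(1, 19), (7, 57), (10, 89)])
v11: WRITE a=71  (a history now [(2, 15), (3, 10), (4, 69), (5, 68), (6, 80), (8, 35), (9, 20), (11, 71)])
v12: WRITE b=90  (b history now [(1, 19), (7, 57), (10, 89), (12, 90)])
v13: WRITE a=88  (a history now [(2, 15), (3, 10), (4, 69), (5, 68), (6, 80), (8, 35), (9, 20), (11, 71), (13, 88)])
READ a @v4: history=[(2, 15), (3, 10), (4, 69), (5, 68), (6, 80), (8, 35), (9, 20), (11, 71), (13, 88)] -> pick v4 -> 69
v14: WRITE b=86  (b history now [(1, 19), (7, 57), (10, 89), (12, 90), (14, 86)])
v15: WRITE a=34  (a history now [(2, 15), (3, 10), (4, 69), (5, 68), (6, 80), (8, 35), (9, 20), (11, 71), (13, 88), (15, 34)])
READ b @v3: history=[(1, 19), (7, 57), (10, 89), (12, 90), (14, 86)] -> pick v1 -> 19
v16: WRITE a=78  (a history now [(2, 15), (3, 10), (4, 69), (5, 68), (6, 80), (8, 35), (9, 20), (11, 71), (13, 88), (15, 34), (16, 78)])
v17: WRITE b=52  (b history now [(1, 19), (7, 57), (10, 89), (12, 90), (14, 86), (17, 52)])
v18: WRITE a=28  (a history now [(2, 15), (3, 10), (4, 69), (5, 68), (6, 80), (8, 35), (9, 20), (11, 71), (13, 88), (15, 34), (16, 78), (18, 28)])
v19: WRITE a=78  (a history now [(2, 15), (3, 10), (4, 69), (5, 68), (6, 80), (8, 35), (9, 20), (11, 71), (13, 88), (15, 34), (16, 78), (18, 28), (19, 78)])
v20: WRITE b=62  (b history now [(1, 19), (7, 57), (10, 89), (12, 90), (14, 86), (17, 52), (20, 62)])
v21: WRITE a=32  (a history now [(2, 15), (3, 10), (4, 69), (5, 68), (6, 80), (8, 35), (9, 20), (11, 71), (13, 88), (15, 34), (16, 78), (18, 28), (19, 78), (21, 32)])
v22: WRITE b=36  (b history now [(1, 19), (7, 57), (10, 89), (12, 90), (14, 86), (17, 52), (20, 62), (22, 36)])
READ a @v7: history=[(2, 15), (3, 10), (4, 69), (5, 68), (6, 80), (8, 35), (9, 20), (11, 71), (13, 88), (15, 34), (16, 78), (18, 28), (19, 78), (21, 32)] -> pick v6 -> 80
v23: WRITE a=55  (a history now [(2, 15), (3, 10), (4, 69), (5, 68), (6, 80), (8, 35), (9, 20), (11, 71), (13, 88), (15, 34), (16, 78), (18, 28), (19, 78), (21, 32), (23, 55)])
v24: WRITE a=66  (a history now [(2, 15), (3, 10), (4, 69), (5, 68), (6, 80), (8, 35), (9, 20), (11, 71), (13, 88), (15, 34), (16, 78), (18, 28), (19, 78), (21, 32), (23, 55), (24, 66)])
v25: WRITE b=51  (b history now [(1, 19), (7, 57), (10, 89), (12, 90), (14, 86), (17, 52), (20, 62), (22, 36), (25, 51)])
READ b @v17: history=[(1, 19), (7, 57), (10, 89), (12, 90), (14, 86), (17, 52), (20, 62), (22, 36), (25, 51)] -> pick v17 -> 52
v26: WRITE b=60  (b history now [(1, 19), (7, 57), (10, 89), (12, 90), (14, 86), (17, 52), (20, 62), (22, 36), (25, 51), (26, 60)])
v27: WRITE a=43  (a history now [(2, 15), (3, 10), (4, 69), (5, 68), (6, 80), (8, 35), (9, 20), (11, 71), (13, 88), (15, 34), (16, 78), (18, 28), (19, 78), (21, 32), (23, 55), (24, 66), (27, 43)])
Read results in order: ['NONE', '19', '19', '80', '69', '19', '80', '52']
NONE count = 1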